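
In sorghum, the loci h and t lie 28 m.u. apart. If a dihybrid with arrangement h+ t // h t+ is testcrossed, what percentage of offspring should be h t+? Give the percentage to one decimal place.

36.0%

A map distance of 28 m.u. corresponds to a recombination frequency of 0.280.
The F1 is h+ t / h t+, so h t+ is a parental gamete class with expected frequency (1 − r)/2 = 0.720/2 = 0.3600.
That is 0.3600 = 36.0% of the progeny.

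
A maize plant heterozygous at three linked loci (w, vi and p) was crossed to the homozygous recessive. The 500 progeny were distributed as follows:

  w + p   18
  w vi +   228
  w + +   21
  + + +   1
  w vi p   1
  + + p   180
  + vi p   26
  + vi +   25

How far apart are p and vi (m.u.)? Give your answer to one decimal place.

The two most frequent reciprocal classes, + + p and w vi +, are the parental types, so the F1 was + + p / w vi +.
The two rarest classes, + + + and w vi p, are the double crossovers. Comparing them with the parentals, only the p allele has switched, so p is the middle locus and the order is vi – p – w.
Crossovers in the vi–p interval produce the single-crossover classes + vi p and w + + (26 + 21 = 47) plus the double crossovers (2).
RF(vi–p) = (47 + 2) / 500 = 49/500 = 0.0980 → 9.8 m.u.

9.8 m.u.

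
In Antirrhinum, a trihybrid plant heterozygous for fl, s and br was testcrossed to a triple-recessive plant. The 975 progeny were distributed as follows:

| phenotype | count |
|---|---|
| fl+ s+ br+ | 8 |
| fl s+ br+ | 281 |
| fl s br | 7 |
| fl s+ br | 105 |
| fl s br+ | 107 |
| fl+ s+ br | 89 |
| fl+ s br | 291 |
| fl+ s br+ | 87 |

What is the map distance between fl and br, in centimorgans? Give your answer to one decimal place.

21.2 centimorgans

The two most frequent reciprocal classes, fl s+ br+ and fl+ s br, are the parental types, so the F1 was fl s+ br+ / fl+ s br.
The two rarest classes, fl+ s+ br+ and fl s br, are the double crossovers. Comparing them with the parentals, only the fl allele has switched, so fl is the middle locus and the order is s – fl – br.
Crossovers in the fl–br interval produce the single-crossover classes fl s+ br and fl+ s br+ (105 + 87 = 192) plus the double crossovers (15).
RF(fl–br) = (192 + 15) / 975 = 207/975 = 0.2123 → 21.2 centimorgans.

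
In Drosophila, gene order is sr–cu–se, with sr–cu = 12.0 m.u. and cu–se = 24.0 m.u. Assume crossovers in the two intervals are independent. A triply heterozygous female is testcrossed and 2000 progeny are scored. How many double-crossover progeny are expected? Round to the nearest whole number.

58

Map distances give recombination frequencies of 0.120 and 0.240 for the two intervals.
With no interference, expected double-crossover frequency = 0.120 × 0.240 = 0.02880.
Expected number = 0.02880 × 2000 = 57.60 ≈ 58.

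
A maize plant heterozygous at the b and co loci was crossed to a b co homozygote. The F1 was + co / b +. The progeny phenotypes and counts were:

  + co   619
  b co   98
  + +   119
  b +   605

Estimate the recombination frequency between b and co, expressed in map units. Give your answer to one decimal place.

15.1 map units

The recombinant classes are + + and b co: 119 + 98 = 217.
Recombination frequency = 217/1441 = 0.1506 ≈ 15.1%, i.e. 15.1 map units.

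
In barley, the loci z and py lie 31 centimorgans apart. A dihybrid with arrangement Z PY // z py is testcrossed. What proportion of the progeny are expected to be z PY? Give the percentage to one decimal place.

A map distance of 31 centimorgans corresponds to a recombination frequency of 0.310.
The F1 is Z PY / z py, so z PY is a recombinant gamete class with expected frequency r/2 = 0.310/2 = 0.1550.
That is 0.1550 = 15.5% of the progeny.

15.5%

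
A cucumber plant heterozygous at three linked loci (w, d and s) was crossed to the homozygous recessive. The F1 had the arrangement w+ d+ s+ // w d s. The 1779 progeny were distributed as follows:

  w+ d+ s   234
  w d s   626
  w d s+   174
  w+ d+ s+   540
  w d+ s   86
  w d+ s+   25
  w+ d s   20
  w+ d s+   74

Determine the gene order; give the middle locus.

w

The two rarest classes, w d+ s+ and w+ d s, are the double crossovers. Comparing them with the parentals, only the w allele has switched, so w is the middle locus and the order is d – w – s.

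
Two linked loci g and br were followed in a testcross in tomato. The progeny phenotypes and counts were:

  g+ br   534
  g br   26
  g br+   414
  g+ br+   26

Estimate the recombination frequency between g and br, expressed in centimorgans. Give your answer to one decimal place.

5.2 centimorgans

The two most frequent classes, g+ br (534) and g br+ (414), are the parental types, so the F1 was g+ br / g br+.
The recombinant classes are g+ br+ and g br: 26 + 26 = 52.
Recombination frequency = 52/1000 = 0.0520 ≈ 5.2%, i.e. 5.2 centimorgans.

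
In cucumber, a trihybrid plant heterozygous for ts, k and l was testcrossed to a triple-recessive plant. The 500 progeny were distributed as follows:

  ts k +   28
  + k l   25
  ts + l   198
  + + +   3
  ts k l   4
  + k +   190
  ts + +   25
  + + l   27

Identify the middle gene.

k

The two most frequent reciprocal classes, ts + l and + k +, are the parental types, so the F1 was ts + l / + k +.
The two rarest classes, ts k l and + + +, are the double crossovers. Comparing them with the parentals, only the k allele has switched, so k is the middle locus and the order is l – k – ts.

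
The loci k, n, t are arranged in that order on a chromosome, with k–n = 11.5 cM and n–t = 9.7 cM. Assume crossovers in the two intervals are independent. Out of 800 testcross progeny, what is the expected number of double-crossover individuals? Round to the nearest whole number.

Map distances give recombination frequencies of 0.115 and 0.097 for the two intervals.
With no interference, expected double-crossover frequency = 0.115 × 0.097 = 0.01115.
Expected number = 0.01115 × 800 = 8.92 ≈ 9.

9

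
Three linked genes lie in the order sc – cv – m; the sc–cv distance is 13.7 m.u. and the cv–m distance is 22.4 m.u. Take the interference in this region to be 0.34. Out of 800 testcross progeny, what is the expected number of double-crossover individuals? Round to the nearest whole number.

16

Map distances give recombination frequencies of 0.137 and 0.224 for the two intervals.
With interference 0.34 (so coincidence = 0.66), expected double-crossover frequency = 0.137 × 0.224 × 0.66 = 0.02025.
Expected number = 0.02025 × 800 = 16.20 ≈ 16.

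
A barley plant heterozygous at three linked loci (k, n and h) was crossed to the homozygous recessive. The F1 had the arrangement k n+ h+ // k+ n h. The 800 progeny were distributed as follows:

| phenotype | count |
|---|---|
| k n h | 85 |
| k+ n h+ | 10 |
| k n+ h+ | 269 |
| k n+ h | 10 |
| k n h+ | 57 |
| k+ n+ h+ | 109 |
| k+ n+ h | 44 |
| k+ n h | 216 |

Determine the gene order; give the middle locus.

h

The two rarest classes, k n+ h and k+ n h+, are the double crossovers. Comparing them with the parentals, only the h allele has switched, so h is the middle locus and the order is n – h – k.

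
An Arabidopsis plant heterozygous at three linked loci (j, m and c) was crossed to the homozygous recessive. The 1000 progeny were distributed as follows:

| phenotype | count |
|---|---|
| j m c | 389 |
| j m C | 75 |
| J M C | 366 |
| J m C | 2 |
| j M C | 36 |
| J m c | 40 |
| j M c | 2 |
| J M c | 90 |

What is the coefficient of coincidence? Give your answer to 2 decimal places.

The two most frequent reciprocal classes, J M C and j m c, are the parental types, so the F1 was J M C / j m c.
The two rarest classes, J m C and j M c, are the double crossovers. Comparing them with the parentals, only the m allele has switched, so m is the middle locus and the order is c – m – j.
c–m: (165 + 4)/1000 = 0.1690; m–j: (76 + 4)/1000 = 0.0800.
Expected DCO frequency = 0.1690 × 0.0800 ≈ 0.01352; observed = 4/1000 ≈ 0.00400.
Coefficient of coincidence = 0.00400/0.01352 ≈ 0.30.

0.30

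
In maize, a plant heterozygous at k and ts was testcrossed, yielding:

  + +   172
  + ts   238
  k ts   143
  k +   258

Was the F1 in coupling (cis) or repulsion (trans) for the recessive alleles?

The two most frequent classes are + ts (238) and k + (258); these are the parental (non-recombinant) types.
So the F1 carried + ts on one chromosome and k + on the other — the recessive alleles are on opposite chromosomes (trans / repulsion).

trans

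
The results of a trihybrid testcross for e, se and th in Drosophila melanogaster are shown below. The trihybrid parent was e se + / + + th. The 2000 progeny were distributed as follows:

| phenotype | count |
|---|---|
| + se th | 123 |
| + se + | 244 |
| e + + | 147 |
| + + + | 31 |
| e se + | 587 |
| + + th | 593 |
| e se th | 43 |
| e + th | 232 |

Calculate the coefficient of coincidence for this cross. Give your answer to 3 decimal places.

The two rarest classes, e se th and + + +, are the double crossovers. Comparing them with the parentals, only the th allele has switched, so th is the middle locus and the order is se – th – e.
se–th: (270 + 74)/2000 = 0.1720; th–e: (476 + 74)/2000 = 0.2750.
Expected DCO frequency = 0.1720 × 0.2750 ≈ 0.04730; observed = 74/2000 ≈ 0.03700.
Coefficient of coincidence = 0.03700/0.04730 ≈ 0.782.

0.782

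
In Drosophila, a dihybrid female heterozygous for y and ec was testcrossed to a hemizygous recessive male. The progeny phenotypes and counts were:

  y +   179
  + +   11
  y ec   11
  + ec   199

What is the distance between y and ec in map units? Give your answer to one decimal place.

The two most frequent classes, + ec (199) and y + (179), are the parental types, so the F1 was + ec / y +.
The recombinant classes are + + and y ec: 11 + 11 = 22.
Recombination frequency = 22/400 = 0.0550 ≈ 5.5%, i.e. 5.5 map units.

5.5 map units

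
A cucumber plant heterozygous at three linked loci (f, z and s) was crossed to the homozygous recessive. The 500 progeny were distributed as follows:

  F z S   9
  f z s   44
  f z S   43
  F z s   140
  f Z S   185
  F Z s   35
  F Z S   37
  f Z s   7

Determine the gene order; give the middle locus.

The two most frequent reciprocal classes, f Z S and F z s, are the parental types, so the F1 was f Z S / F z s.
The two rarest classes, f Z s and F z S, are the double crossovers. Comparing them with the parentals, only the s allele has switched, so s is the middle locus and the order is f – s – z.

s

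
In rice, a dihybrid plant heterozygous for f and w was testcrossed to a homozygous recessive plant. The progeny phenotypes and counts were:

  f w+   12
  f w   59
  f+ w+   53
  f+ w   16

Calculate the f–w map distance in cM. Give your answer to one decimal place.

The two most frequent classes, f+ w+ (53) and f w (59), are the parental types, so the F1 was f+ w+ / f w.
The recombinant classes are f+ w and f w+: 16 + 12 = 28.
Recombination frequency = 28/140 = 0.2000 ≈ 20.0%, i.e. 20.0 cM.

20.0 cM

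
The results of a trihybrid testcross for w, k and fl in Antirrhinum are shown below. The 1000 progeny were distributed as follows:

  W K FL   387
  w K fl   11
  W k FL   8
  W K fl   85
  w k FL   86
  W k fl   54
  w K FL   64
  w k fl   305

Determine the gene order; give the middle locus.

k

The two most frequent reciprocal classes, w k fl and W K FL, are the parental types, so the F1 was w k fl / W K FL.
The two rarest classes, w K fl and W k FL, are the double crossovers. Comparing them with the parentals, only the k allele has switched, so k is the middle locus and the order is w – k – fl.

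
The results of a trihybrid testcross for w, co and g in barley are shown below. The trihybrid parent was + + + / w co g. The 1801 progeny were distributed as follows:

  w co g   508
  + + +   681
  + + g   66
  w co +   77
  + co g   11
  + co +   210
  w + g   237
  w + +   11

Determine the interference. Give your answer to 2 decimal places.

The two rarest classes, w + + and + co g, are the double crossovers. Comparing them with the parentals, only the w allele has switched, so w is the middle locus and the order is co – w – g.
co–w: (447 + 22)/1801 = 0.2604; w–g: (143 + 22)/1801 = 0.0916.
Expected DCO frequency = 0.2604 × 0.0916 ≈ 0.02385; observed = 22/1801 ≈ 0.01222.
Coefficient of coincidence = 0.01222/0.02385 ≈ 0.51; interference = 1 − 0.51 = 0.49.

0.49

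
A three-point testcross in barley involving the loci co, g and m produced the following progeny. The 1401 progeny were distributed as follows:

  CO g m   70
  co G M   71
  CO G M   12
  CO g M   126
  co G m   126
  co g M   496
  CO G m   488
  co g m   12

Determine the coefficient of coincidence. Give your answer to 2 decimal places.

The two most frequent reciprocal classes, CO G m and co g M, are the parental types, so the F1 was CO G m / co g M.
The two rarest classes, CO G M and co g m, are the double crossovers. Comparing them with the parentals, only the m allele has switched, so m is the middle locus and the order is co – m – g.
co–m: (252 + 24)/1401 = 0.1970; m–g: (141 + 24)/1401 = 0.1178.
Expected DCO frequency = 0.1970 × 0.1178 ≈ 0.02321; observed = 24/1401 ≈ 0.01713.
Coefficient of coincidence = 0.01713/0.02321 ≈ 0.74.

0.74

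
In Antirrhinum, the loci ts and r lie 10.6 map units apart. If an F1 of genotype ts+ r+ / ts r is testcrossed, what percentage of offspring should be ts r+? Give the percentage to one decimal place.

5.3%

A map distance of 10.6 map units corresponds to a recombination frequency of 0.106.
The F1 is ts+ r+ / ts r, so ts r+ is a recombinant gamete class with expected frequency r/2 = 0.106/2 = 0.0530.
That is 0.0530 = 5.3% of the progeny.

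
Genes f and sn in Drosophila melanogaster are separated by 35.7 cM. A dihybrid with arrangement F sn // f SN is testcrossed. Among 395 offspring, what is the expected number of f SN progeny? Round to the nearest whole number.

127

A map distance of 35.7 cM corresponds to a recombination frequency of 0.357.
The F1 is F sn / f SN, so f SN is a parental gamete class with expected frequency (1 − r)/2 = 0.643/2 = 0.3215.
Expected number = 0.3215 × 395 = 126.99 ≈ 127.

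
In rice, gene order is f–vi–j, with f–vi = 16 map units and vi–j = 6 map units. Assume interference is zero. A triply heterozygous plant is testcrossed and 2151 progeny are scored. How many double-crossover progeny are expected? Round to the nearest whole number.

21

Map distances give recombination frequencies of 0.160 and 0.060 for the two intervals.
With no interference, expected double-crossover frequency = 0.160 × 0.060 = 0.00960.
Expected number = 0.00960 × 2151 = 20.65 ≈ 21.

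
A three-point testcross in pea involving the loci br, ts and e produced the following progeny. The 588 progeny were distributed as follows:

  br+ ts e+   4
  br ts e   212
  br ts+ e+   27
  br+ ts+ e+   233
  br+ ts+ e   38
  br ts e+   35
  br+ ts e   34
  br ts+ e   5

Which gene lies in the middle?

The two most frequent reciprocal classes, br+ ts+ e+ and br ts e, are the parental types, so the F1 was br+ ts+ e+ / br ts e.
The two rarest classes, br+ ts e+ and br ts+ e, are the double crossovers. Comparing them with the parentals, only the ts allele has switched, so ts is the middle locus and the order is br – ts – e.

ts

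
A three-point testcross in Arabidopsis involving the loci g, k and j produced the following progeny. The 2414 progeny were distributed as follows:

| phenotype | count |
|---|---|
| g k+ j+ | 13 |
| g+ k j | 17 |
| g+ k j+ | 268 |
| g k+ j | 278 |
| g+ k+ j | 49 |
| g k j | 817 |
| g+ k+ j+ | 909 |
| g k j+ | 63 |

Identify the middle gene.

The two most frequent reciprocal classes, g+ k+ j+ and g k j, are the parental types, so the F1 was g+ k+ j+ / g k j.
The two rarest classes, g k+ j+ and g+ k j, are the double crossovers. Comparing them with the parentals, only the g allele has switched, so g is the middle locus and the order is j – g – k.

g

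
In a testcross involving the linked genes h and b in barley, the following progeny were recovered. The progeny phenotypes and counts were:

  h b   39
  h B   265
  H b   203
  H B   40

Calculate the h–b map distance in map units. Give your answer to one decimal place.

14.4 map units

The two most frequent classes, H b (203) and h B (265), are the parental types, so the F1 was H b / h B.
The recombinant classes are H B and h b: 40 + 39 = 79.
Recombination frequency = 79/547 = 0.1444 ≈ 14.4%, i.e. 14.4 map units.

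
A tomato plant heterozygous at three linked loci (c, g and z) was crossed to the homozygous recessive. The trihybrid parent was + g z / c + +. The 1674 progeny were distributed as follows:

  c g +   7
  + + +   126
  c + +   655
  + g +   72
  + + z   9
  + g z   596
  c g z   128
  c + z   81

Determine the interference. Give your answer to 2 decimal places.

0.41

The two rarest classes, + + z and c g +, are the double crossovers. Comparing them with the parentals, only the g allele has switched, so g is the middle locus and the order is z – g – c.
z–g: (153 + 16)/1674 = 0.1010; g–c: (254 + 16)/1674 = 0.1613.
Expected DCO frequency = 0.1010 × 0.1613 ≈ 0.01629; observed = 16/1674 ≈ 0.00956.
Coefficient of coincidence = 0.00956/0.01629 ≈ 0.59; interference = 1 − 0.59 = 0.41.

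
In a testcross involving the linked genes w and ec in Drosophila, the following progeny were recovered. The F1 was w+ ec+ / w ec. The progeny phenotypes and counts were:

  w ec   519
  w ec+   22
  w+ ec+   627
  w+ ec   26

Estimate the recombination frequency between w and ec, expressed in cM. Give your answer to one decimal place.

4.0 cM

The recombinant classes are w+ ec and w ec+: 26 + 22 = 48.
Recombination frequency = 48/1194 = 0.0402 ≈ 4.0%, i.e. 4.0 cM.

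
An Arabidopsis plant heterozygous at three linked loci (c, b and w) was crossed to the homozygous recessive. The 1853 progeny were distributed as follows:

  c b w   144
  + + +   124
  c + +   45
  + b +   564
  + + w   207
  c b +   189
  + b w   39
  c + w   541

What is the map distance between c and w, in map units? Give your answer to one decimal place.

25.9 map units

The two most frequent reciprocal classes, + b + and c + w, are the parental types, so the F1 was + b + / c + w.
The two rarest classes, + b w and c + +, are the double crossovers. Comparing them with the parentals, only the w allele has switched, so w is the middle locus and the order is c – w – b.
Crossovers in the c–w interval produce the single-crossover classes c b + and + + w (189 + 207 = 396) plus the double crossovers (84).
RF(c–w) = (396 + 84) / 1853 = 480/1853 = 0.2590 → 25.9 map units.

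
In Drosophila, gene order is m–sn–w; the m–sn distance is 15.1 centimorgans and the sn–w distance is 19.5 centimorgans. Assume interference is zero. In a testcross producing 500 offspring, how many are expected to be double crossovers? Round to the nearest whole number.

15

Map distances give recombination frequencies of 0.151 and 0.195 for the two intervals.
With no interference, expected double-crossover frequency = 0.151 × 0.195 = 0.02944.
Expected number = 0.02944 × 500 = 14.72 ≈ 15.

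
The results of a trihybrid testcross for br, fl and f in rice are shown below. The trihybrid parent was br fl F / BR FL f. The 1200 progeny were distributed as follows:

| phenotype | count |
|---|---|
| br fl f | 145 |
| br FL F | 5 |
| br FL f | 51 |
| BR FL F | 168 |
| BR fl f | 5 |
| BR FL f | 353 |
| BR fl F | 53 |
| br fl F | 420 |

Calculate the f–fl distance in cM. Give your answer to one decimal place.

26.9 cM

The two rarest classes, br FL F and BR fl f, are the double crossovers. Comparing them with the parentals, only the fl allele has switched, so fl is the middle locus and the order is br – fl – f.
Crossovers in the fl–f interval produce the single-crossover classes br fl f and BR FL F (145 + 168 = 313) plus the double crossovers (10).
RF(fl–f) = (313 + 10) / 1200 = 323/1200 = 0.2692 → 26.9 cM.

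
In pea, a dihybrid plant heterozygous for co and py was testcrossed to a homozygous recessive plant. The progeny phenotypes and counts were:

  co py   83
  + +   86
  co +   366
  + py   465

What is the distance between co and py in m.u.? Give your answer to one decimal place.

The two most frequent classes, + py (465) and co + (366), are the parental types, so the F1 was + py / co +.
The recombinant classes are + + and co py: 86 + 83 = 169.
Recombination frequency = 169/1000 = 0.1690 ≈ 16.9%, i.e. 16.9 m.u.

16.9 m.u.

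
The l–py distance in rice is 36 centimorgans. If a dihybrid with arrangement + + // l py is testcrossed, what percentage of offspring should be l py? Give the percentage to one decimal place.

32.0%

A map distance of 36 centimorgans corresponds to a recombination frequency of 0.360.
The F1 is + + / l py, so l py is a parental gamete class with expected frequency (1 − r)/2 = 0.640/2 = 0.3200.
That is 0.3200 = 32.0% of the progeny.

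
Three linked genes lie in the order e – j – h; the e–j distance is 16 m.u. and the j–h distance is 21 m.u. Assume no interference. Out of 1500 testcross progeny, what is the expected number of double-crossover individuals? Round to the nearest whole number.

50

Map distances give recombination frequencies of 0.160 and 0.210 for the two intervals.
With no interference, expected double-crossover frequency = 0.160 × 0.210 = 0.03360.
Expected number = 0.03360 × 1500 = 50.40 ≈ 50.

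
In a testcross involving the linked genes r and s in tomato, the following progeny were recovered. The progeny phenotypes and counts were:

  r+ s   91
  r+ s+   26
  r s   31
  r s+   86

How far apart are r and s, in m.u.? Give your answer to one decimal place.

The two most frequent classes, r+ s (91) and r s+ (86), are the parental types, so the F1 was r+ s / r s+.
The recombinant classes are r+ s+ and r s: 26 + 31 = 57.
Recombination frequency = 57/234 = 0.2436 ≈ 24.4%, i.e. 24.4 m.u.

24.4 m.u.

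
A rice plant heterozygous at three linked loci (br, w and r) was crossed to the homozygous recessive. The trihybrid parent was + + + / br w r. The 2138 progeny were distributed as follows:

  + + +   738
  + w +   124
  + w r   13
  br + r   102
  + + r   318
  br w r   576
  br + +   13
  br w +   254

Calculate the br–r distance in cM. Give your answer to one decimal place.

The two rarest classes, br + + and + w r, are the double crossovers. Comparing them with the parentals, only the br allele has switched, so br is the middle locus and the order is w – br – r.
Crossovers in the br–r interval produce the single-crossover classes + + r and br w + (318 + 254 = 572) plus the double crossovers (26).
RF(br–r) = (572 + 26) / 2138 = 598/2138 = 0.2797 → 28.0 cM.

28.0 cM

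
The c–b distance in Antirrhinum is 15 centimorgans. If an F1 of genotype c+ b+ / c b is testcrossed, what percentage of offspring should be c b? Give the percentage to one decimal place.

A map distance of 15 centimorgans corresponds to a recombination frequency of 0.150.
The F1 is c+ b+ / c b, so c b is a parental gamete class with expected frequency (1 − r)/2 = 0.850/2 = 0.4250.
That is 0.4250 = 42.5% of the progeny.

42.5%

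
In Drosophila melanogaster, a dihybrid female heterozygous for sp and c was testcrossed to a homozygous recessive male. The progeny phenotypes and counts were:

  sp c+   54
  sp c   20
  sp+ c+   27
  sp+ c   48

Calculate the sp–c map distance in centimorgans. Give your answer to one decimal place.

31.5 centimorgans

The two most frequent classes, sp+ c (48) and sp c+ (54), are the parental types, so the F1 was sp+ c / sp c+.
The recombinant classes are sp+ c+ and sp c: 27 + 20 = 47.
Recombination frequency = 47/149 = 0.3154 ≈ 31.5%, i.e. 31.5 centimorgans.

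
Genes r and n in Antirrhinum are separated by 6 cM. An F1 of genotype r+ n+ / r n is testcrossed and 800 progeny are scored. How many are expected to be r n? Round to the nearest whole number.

A map distance of 6 cM corresponds to a recombination frequency of 0.060.
The F1 is r+ n+ / r n, so r n is a parental gamete class with expected frequency (1 − r)/2 = 0.940/2 = 0.4700.
Expected number = 0.4700 × 800 = 376.00 ≈ 376.

376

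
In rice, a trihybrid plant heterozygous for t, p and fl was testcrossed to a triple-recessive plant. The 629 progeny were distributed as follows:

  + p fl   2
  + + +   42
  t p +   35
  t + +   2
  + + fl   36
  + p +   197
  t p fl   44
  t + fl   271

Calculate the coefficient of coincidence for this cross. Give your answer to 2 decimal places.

0.37

The two most frequent reciprocal classes, + p + and t + fl, are the parental types, so the F1 was + p + / t + fl.
The two rarest classes, + p fl and t + +, are the double crossovers. Comparing them with the parentals, only the fl allele has switched, so fl is the middle locus and the order is t – fl – p.
t–fl: (71 + 4)/629 = 0.1192; fl–p: (86 + 4)/629 = 0.1431.
Expected DCO frequency = 0.1192 × 0.1431 ≈ 0.01706; observed = 4/629 ≈ 0.00636.
Coefficient of coincidence = 0.00636/0.01706 ≈ 0.37.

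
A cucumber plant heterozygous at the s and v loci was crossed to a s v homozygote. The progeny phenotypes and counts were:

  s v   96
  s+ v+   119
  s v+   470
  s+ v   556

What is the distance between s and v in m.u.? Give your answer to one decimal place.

17.3 m.u.

The two most frequent classes, s+ v (556) and s v+ (470), are the parental types, so the F1 was s+ v / s v+.
The recombinant classes are s+ v+ and s v: 119 + 96 = 215.
Recombination frequency = 215/1241 = 0.1732 ≈ 17.3%, i.e. 17.3 m.u.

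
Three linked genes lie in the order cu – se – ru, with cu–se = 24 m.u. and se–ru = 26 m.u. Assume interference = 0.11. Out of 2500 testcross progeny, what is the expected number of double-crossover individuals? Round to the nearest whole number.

139

Map distances give recombination frequencies of 0.240 and 0.260 for the two intervals.
With interference 0.11 (so coincidence = 0.89), expected double-crossover frequency = 0.240 × 0.260 × 0.89 = 0.05554.
Expected number = 0.05554 × 2500 = 138.84 ≈ 139.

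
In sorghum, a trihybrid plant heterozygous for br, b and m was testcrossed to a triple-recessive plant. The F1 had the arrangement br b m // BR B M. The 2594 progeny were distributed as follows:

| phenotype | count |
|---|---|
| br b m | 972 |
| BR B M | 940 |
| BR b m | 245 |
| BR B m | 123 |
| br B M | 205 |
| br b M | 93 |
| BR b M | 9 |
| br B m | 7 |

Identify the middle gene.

b

The two rarest classes, br B m and BR b M, are the double crossovers. Comparing them with the parentals, only the b allele has switched, so b is the middle locus and the order is br – b – m.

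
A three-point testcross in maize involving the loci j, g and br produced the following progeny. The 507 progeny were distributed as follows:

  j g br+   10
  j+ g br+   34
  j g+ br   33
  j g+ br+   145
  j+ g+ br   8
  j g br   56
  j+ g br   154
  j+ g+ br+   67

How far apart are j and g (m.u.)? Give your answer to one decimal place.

27.8 m.u.

The two most frequent reciprocal classes, j+ g br and j g+ br+, are the parental types, so the F1 was j+ g br / j g+ br+.
The two rarest classes, j+ g+ br and j g br+, are the double crossovers. Comparing them with the parentals, only the g allele has switched, so g is the middle locus and the order is j – g – br.
Crossovers in the j–g interval produce the single-crossover classes j g br and j+ g+ br+ (56 + 67 = 123) plus the double crossovers (18).
RF(j–g) = (123 + 18) / 507 = 141/507 = 0.2781 → 27.8 m.u.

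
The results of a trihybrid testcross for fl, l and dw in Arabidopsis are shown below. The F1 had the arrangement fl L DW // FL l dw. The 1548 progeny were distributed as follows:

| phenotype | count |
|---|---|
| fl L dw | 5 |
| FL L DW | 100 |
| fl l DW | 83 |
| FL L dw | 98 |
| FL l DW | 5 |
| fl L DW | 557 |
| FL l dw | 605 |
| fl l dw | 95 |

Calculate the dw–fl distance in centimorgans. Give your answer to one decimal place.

13.2 centimorgans

The two rarest classes, fl L dw and FL l DW, are the double crossovers. Comparing them with the parentals, only the dw allele has switched, so dw is the middle locus and the order is l – dw – fl.
Crossovers in the dw–fl interval produce the single-crossover classes FL L DW and fl l dw (100 + 95 = 195) plus the double crossovers (10).
RF(dw–fl) = (195 + 10) / 1548 = 205/1548 = 0.1324 → 13.2 centimorgans.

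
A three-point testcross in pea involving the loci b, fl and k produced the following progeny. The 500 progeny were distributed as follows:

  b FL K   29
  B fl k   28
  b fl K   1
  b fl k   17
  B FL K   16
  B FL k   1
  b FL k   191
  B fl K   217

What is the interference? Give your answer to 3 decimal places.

The two most frequent reciprocal classes, b FL k and B fl K, are the parental types, so the F1 was b FL k / B fl K.
The two rarest classes, B FL k and b fl K, are the double crossovers. Comparing them with the parentals, only the b allele has switched, so b is the middle locus and the order is k – b – fl.
k–b: (57 + 2)/500 = 0.1180; b–fl: (33 + 2)/500 = 0.0700.
Expected DCO frequency = 0.1180 × 0.0700 ≈ 0.00826; observed = 2/500 ≈ 0.00400.
Coefficient of coincidence = 0.00400/0.00826 ≈ 0.484; interference = 1 − 0.484 = 0.516.

0.516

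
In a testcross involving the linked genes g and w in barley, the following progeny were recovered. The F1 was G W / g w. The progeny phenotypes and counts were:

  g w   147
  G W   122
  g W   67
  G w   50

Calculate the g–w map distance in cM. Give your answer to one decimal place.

The recombinant classes are G w and g W: 50 + 67 = 117.
Recombination frequency = 117/386 = 0.3031 ≈ 30.3%, i.e. 30.3 cM.

30.3 cM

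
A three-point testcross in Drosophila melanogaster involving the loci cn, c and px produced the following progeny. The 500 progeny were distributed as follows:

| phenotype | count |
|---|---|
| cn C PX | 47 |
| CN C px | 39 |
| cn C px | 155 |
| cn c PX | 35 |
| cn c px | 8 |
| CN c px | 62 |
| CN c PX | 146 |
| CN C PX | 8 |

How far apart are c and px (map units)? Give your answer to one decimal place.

25.0 map units

The two most frequent reciprocal classes, cn C px and CN c PX, are the parental types, so the F1 was cn C px / CN c PX.
The two rarest classes, cn c px and CN C PX, are the double crossovers. Comparing them with the parentals, only the c allele has switched, so c is the middle locus and the order is px – c – cn.
Crossovers in the px–c interval produce the single-crossover classes cn C PX and CN c px (47 + 62 = 109) plus the double crossovers (16).
RF(px–c) = (109 + 16) / 500 = 125/500 = 0.2500 → 25.0 map units.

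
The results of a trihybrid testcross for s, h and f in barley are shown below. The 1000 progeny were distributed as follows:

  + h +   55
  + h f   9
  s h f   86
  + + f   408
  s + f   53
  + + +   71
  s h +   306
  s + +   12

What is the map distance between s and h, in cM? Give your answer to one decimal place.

12.9 cM

The two most frequent reciprocal classes, + + f and s h +, are the parental types, so the F1 was + + f / s h +.
The two rarest classes, + h f and s + +, are the double crossovers. Comparing them with the parentals, only the h allele has switched, so h is the middle locus and the order is f – h – s.
Crossovers in the h–s interval produce the single-crossover classes s + f and + h + (53 + 55 = 108) plus the double crossovers (21).
RF(h–s) = (108 + 21) / 1000 = 129/1000 = 0.1290 → 12.9 cM.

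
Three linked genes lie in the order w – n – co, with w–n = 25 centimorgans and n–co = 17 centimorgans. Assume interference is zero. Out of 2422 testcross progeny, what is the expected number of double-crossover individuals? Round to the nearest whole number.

103

Map distances give recombination frequencies of 0.250 and 0.170 for the two intervals.
With no interference, expected double-crossover frequency = 0.250 × 0.170 = 0.04250.
Expected number = 0.04250 × 2422 = 102.94 ≈ 103.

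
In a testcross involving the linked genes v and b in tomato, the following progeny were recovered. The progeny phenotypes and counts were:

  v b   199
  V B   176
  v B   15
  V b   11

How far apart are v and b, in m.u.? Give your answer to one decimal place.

6.5 m.u.

The two most frequent classes, V B (176) and v b (199), are the parental types, so the F1 was V B / v b.
The recombinant classes are V b and v B: 11 + 15 = 26.
Recombination frequency = 26/401 = 0.0648 ≈ 6.5%, i.e. 6.5 m.u.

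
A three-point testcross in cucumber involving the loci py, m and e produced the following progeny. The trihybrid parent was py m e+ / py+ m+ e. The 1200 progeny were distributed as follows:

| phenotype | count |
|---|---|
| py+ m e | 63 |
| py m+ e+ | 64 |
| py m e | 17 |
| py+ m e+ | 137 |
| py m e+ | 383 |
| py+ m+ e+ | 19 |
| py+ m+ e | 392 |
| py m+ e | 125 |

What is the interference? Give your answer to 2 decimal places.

The two rarest classes, py m e and py+ m+ e+, are the double crossovers. Comparing them with the parentals, only the e allele has switched, so e is the middle locus and the order is py – e – m.
py–e: (262 + 36)/1200 = 0.2483; e–m: (127 + 36)/1200 = 0.1358.
Expected DCO frequency = 0.2483 × 0.1358 ≈ 0.03372; observed = 36/1200 ≈ 0.03000.
Coefficient of coincidence = 0.03000/0.03372 ≈ 0.89; interference = 1 − 0.89 = 0.11.

0.11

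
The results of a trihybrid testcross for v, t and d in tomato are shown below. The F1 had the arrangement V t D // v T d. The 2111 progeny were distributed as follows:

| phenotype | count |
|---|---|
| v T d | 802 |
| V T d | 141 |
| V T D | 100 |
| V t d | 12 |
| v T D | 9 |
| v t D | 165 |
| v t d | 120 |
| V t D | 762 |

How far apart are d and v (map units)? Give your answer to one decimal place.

15.5 map units

The two rarest classes, V t d and v T D, are the double crossovers. Comparing them with the parentals, only the d allele has switched, so d is the middle locus and the order is t – d – v.
Crossovers in the d–v interval produce the single-crossover classes v t D and V T d (165 + 141 = 306) plus the double crossovers (21).
RF(d–v) = (306 + 21) / 2111 = 327/2111 = 0.1549 → 15.5 map units.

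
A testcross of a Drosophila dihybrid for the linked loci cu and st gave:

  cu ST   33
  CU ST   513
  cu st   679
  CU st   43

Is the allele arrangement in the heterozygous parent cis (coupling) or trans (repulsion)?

The two most frequent classes are CU ST (513) and cu st (679); these are the parental (non-recombinant) types.
So the F1 carried CU ST on one chromosome and cu st on the other — the recessive alleles are on the same chromosome (cis / coupling).

cis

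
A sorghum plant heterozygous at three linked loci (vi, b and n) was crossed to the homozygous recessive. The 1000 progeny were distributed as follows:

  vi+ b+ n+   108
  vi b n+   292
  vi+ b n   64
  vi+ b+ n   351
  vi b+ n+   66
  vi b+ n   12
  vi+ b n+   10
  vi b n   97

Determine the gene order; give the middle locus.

vi

The two most frequent reciprocal classes, vi+ b+ n and vi b n+, are the parental types, so the F1 was vi+ b+ n / vi b n+.
The two rarest classes, vi b+ n and vi+ b n+, are the double crossovers. Comparing them with the parentals, only the vi allele has switched, so vi is the middle locus and the order is b – vi – n.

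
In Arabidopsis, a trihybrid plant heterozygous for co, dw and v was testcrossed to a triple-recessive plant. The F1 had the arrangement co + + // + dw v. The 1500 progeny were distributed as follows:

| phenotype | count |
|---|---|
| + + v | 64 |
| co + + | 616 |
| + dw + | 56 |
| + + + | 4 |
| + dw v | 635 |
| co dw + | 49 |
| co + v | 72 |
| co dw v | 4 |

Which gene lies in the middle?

The two rarest classes, + + + and co dw v, are the double crossovers. Comparing them with the parentals, only the co allele has switched, so co is the middle locus and the order is dw – co – v.

co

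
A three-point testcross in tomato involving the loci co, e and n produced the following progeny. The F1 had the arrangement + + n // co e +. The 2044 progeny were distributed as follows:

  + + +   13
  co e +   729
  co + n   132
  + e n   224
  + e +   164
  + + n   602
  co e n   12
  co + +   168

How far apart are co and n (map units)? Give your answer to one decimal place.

15.7 map units

The two rarest classes, + + + and co e n, are the double crossovers. Comparing them with the parentals, only the n allele has switched, so n is the middle locus and the order is co – n – e.
Crossovers in the co–n interval produce the single-crossover classes co + n and + e + (132 + 164 = 296) plus the double crossovers (25).
RF(co–n) = (296 + 25) / 2044 = 321/2044 = 0.1570 → 15.7 map units.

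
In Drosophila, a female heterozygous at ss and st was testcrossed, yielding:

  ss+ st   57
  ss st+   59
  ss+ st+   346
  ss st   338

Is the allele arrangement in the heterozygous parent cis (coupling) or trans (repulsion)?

cis

The two most frequent classes are ss+ st+ (346) and ss st (338); these are the parental (non-recombinant) types.
So the F1 carried ss+ st+ on one chromosome and ss st on the other — the recessive alleles are on the same chromosome (cis / coupling).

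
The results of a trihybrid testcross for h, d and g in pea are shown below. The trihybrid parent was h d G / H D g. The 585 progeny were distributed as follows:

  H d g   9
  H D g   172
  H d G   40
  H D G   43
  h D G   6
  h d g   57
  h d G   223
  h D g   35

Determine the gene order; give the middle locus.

d

The two rarest classes, h D G and H d g, are the double crossovers. Comparing them with the parentals, only the d allele has switched, so d is the middle locus and the order is g – d – h.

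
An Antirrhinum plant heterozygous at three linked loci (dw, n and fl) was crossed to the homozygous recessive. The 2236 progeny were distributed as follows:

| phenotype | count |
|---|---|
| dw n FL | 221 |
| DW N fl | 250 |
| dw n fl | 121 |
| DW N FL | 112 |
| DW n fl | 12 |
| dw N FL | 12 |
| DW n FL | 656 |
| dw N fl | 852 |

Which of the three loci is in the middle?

The two most frequent reciprocal classes, dw N fl and DW n FL, are the parental types, so the F1 was dw N fl / DW n FL.
The two rarest classes, dw N FL and DW n fl, are the double crossovers. Comparing them with the parentals, only the fl allele has switched, so fl is the middle locus and the order is n – fl – dw.

fl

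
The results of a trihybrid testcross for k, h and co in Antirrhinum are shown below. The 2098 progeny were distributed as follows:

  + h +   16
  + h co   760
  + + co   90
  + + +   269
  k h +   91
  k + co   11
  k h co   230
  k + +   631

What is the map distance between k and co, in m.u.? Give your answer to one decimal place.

25.1 m.u.

The two most frequent reciprocal classes, + h co and k + +, are the parental types, so the F1 was + h co / k + +.
The two rarest classes, + h + and k + co, are the double crossovers. Comparing them with the parentals, only the co allele has switched, so co is the middle locus and the order is k – co – h.
Crossovers in the k–co interval produce the single-crossover classes k h co and + + + (230 + 269 = 499) plus the double crossovers (27).
RF(k–co) = (499 + 27) / 2098 = 526/2098 = 0.2507 → 25.1 m.u.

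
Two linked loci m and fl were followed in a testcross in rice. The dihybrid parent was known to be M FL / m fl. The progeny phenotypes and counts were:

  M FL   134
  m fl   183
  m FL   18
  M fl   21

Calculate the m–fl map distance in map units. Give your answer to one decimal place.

The recombinant classes are M fl and m FL: 21 + 18 = 39.
Recombination frequency = 39/356 = 0.1096 ≈ 11.0%, i.e. 11.0 map units.

11.0 map units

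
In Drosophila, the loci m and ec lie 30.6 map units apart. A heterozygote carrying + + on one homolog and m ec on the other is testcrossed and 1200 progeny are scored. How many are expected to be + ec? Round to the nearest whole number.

184

A map distance of 30.6 map units corresponds to a recombination frequency of 0.306.
The F1 is + + / m ec, so + ec is a recombinant gamete class with expected frequency r/2 = 0.306/2 = 0.1530.
Expected number = 0.1530 × 1200 = 183.60 ≈ 184.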